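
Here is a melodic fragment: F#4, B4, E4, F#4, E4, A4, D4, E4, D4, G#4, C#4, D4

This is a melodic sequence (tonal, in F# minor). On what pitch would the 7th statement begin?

G#3

Unit = 4 notes; the statements start on F#4, E4, D4, moving down a 2nd each time.
Extending the heads down a 2nd: C#4 → B3 → A3 → G#3.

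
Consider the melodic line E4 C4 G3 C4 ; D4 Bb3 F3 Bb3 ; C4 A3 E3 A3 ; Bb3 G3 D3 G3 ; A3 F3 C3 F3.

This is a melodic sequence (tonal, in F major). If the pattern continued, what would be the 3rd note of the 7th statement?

A2

Grouping in 4s, the 3rd note of each cell is G3, F3, E3, D3, C3.
Carrying that down a 2nd forward: Bb2 → A2.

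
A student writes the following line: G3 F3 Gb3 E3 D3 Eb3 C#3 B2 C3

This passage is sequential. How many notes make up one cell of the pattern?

9 notes total. Splitting into 3 groups of 3:
G3 F3 Gb3 | E3 D3 Eb3 | C#3 B2 C3
That's a consistent down a 3rd shift per cell, and no other grouping gives one.

3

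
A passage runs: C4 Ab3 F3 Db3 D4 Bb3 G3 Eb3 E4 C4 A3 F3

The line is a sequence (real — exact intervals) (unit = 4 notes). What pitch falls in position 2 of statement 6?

Grouping in 4s, the 2nd note of each cell is Ab3, Bb3, C4.
Carrying that up a 2nd forward: D4 → E4 → F#4.

F#4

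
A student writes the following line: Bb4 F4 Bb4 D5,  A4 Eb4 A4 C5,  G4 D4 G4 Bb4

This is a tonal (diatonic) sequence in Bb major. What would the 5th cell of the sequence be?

Taking 4-note groups, the heads are Bb4, A4, G4: the pattern moves down a 2nd.
Carrying on: F4 → Eb4.
Statement 5 starts on Eb4 and keeps the same diatonic contour: Eb4 Bb3 Eb4 G4.

Eb4 Bb3 Eb4 G4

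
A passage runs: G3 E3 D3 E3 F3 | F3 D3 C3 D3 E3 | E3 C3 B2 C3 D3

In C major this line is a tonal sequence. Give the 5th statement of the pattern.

With a 5-note motive the entries are G3, F3, E3, each down a 2nd from the previous.
Continuing the starts: D3 → C3.
So cell 5 is C3 A2 G2 A2 B2.

C3 A2 G2 A2 B2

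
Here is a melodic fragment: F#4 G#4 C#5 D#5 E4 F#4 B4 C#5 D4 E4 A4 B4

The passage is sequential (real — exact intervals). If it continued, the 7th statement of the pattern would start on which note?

Gb3

The 4-note cells begin on F#4, E4, D4 — each down a 2nd from the last.
Extending the heads down a 2nd: C4 → Bb3 → Ab3 → Gb3.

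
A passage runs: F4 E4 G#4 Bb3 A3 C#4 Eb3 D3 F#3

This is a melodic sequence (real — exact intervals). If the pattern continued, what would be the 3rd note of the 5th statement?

E2

Grouping in 3s, the 3rd note of each cell is G#4, C#4, F#3.
Each moves down a 5th. Continuing: B2 → E2.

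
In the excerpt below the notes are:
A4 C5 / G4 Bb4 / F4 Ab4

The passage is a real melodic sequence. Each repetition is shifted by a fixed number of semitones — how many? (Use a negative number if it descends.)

With a 2-note motive the entries are A4, G4, F4, each down a 2nd from the previous.
A4→G4 is 67 − 69 = -2 semitones.

-2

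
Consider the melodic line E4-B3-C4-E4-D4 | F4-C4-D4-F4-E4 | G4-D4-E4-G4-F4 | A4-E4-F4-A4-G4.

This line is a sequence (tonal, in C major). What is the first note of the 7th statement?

D5

Unit = 5 notes; the statements start on E4, F4, G4, A4, moving up a 2nd each time.
Continuing: B4 → C5 → D5. Statement 7 starts on D5.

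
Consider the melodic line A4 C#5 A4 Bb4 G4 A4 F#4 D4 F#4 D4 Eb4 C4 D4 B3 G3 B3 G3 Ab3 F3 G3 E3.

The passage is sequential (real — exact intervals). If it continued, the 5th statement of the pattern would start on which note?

With a 7-note motive the entries are A4, D4, G3, each down a 5th from the previous.
Extending the heads down a 5th: C3 → F2.

F2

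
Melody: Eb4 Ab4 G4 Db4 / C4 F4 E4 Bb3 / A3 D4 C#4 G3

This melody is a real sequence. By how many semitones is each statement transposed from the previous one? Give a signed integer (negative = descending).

-3

Unit = 4 notes; the statements start on Eb4, C4, A3, moving down a 3rd each time.
Eb4→C4 is 60 − 63 = -3 semitones.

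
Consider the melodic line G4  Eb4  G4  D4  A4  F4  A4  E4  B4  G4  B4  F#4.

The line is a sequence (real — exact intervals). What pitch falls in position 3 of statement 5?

Grouping in 4s, the 3rd note of each cell is G4, A4, B4.
Each moves up a 2nd. Continuing: C#5 → D#5.

D#5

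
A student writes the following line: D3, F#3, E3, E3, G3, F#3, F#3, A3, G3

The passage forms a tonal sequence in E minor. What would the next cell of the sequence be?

Unit = 3 notes; the statements start on D3, E3, F#3, moving up a 2nd each time.
From G3 the diatonic shape gives G3 B3 A3.

G3 B3 A3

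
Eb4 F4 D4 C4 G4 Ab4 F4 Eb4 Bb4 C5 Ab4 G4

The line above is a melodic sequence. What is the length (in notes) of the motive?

Try groups of 4 (3 cells in 12 notes):
Eb4 F4 D4 C4 | G4 Ab4 F4 Eb4 | Bb4 C5 Ab4 G4
Each cell is the previous one up a 3rd — so the unit is 4 notes.

4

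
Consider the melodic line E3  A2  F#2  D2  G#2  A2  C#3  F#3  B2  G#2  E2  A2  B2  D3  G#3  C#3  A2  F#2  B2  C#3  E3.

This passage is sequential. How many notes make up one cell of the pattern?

7

There are 21 notes; a 7-note unit gives 3 cells:
E3 A2 F#2 D2 G#2 A2 C#3 | F#3 B2 G#2 E2 A2 B2 D3 | G#3 C#3 A2 F#2 B2 C#3 E3
Every group is a transposition up a 2nd of the one before; no shorter unit works.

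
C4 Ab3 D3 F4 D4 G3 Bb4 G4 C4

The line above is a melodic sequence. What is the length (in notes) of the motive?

3

Try groups of 3 (3 cells in 9 notes):
C4 Ab3 D3 | F4 D4 G3 | Bb4 G4 C4
That's a consistent up a 4th shift per cell, and no other grouping gives one.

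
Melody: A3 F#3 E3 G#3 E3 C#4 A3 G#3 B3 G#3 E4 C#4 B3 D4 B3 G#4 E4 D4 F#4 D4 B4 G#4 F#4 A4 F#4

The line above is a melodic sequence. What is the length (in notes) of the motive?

5

There are 25 notes; a 5-note unit gives 5 cells:
A3 F#3 E3 G#3 E3 | C#4 A3 G#3 B3 G#3 | E4 C#4 B3 D4 B3 | G#4 E4 D4 F#4 D4 | B4 G#4 F#4 A4 F#4
Every group is a transposition up a 3rd of the one before; no shorter unit works.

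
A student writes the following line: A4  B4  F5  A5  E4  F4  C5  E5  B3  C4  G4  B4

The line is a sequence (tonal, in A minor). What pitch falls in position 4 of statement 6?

G3

Grouping in 4s, the 4th note of each cell is A5, E5, B4.
Extending down a 4th: F4 → C4 → G3.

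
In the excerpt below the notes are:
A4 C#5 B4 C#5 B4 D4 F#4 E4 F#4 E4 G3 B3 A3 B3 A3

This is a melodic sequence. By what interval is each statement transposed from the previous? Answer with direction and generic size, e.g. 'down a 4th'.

The 5-note cells begin on A4, D4, G3 — each down a 5th from the last.
A4 to D4 is down a 5th.

down a 5th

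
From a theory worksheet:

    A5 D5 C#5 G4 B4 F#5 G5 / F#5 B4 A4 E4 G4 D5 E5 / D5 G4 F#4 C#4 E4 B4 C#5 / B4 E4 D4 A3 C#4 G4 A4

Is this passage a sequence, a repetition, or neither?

Each 7-note cell is the previous one transposed down a 3rd.

sequence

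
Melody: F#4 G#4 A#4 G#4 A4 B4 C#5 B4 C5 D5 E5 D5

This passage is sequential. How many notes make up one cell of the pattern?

12 notes total. Splitting into 3 groups of 4:
F#4 G#4 A#4 G#4 | A4 B4 C#5 B4 | C5 D5 E5 D5
That's a consistent up a 3rd shift per cell, and no other grouping gives one.

4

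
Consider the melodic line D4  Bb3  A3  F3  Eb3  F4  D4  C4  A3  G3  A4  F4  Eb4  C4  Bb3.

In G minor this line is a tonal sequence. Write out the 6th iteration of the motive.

The 5-note cells begin on D4, F4, A4 — each up a 3rd from the last.
Carrying on: C5 → Eb5 → G5.
Statement 6 starts on G5 and keeps the same diatonic contour: G5 Eb5 D5 Bb4 A4.

G5 Eb5 D5 Bb4 A4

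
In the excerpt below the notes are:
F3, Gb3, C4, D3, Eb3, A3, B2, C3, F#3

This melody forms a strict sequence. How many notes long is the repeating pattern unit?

There are 9 notes; a 3-note unit gives 3 cells:
F3 Gb3 C4 | D3 Eb3 A3 | B2 C3 F#3
Every group is a transposition down a 3rd of the one before; no shorter unit works.

3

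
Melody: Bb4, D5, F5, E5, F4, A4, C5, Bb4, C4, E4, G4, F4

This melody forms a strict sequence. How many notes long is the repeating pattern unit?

Try groups of 4 (3 cells in 12 notes):
Bb4 D5 F5 E5 | F4 A4 C5 Bb4 | C4 E4 G4 F4
Every group is a transposition down a 4th of the one before; no shorter unit works.

4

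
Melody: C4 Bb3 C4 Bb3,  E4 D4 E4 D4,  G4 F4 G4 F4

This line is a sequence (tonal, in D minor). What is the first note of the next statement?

Unit = 4 notes; the statements start on C4, E4, G4, moving up a 3rd each time.
The next head, up a 3rd from G4, is Bb4.

Bb4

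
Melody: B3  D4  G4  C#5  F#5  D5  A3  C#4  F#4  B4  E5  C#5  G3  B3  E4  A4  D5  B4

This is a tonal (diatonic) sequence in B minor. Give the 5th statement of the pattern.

Unit = 6 notes; the statements start on B3, A3, G3, moving down a 2nd each time.
Carrying on: F#3 → E3.
Statement 5 starts on E3 and keeps the same diatonic contour: E3 G3 C#4 F#4 B4 G4.

E3 G3 C#4 F#4 B4 G4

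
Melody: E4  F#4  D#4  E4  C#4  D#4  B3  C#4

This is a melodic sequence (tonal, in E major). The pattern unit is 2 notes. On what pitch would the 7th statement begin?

F#3

The 2-note cells begin on E4, D#4, C#4, B3 — each down a 2nd from the last.
Extending the heads down a 2nd: A3 → G#3 → F#3.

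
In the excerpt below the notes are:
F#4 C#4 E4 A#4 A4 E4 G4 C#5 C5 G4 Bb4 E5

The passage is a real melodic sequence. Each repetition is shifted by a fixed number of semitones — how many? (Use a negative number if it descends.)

Unit = 4 notes; the statements start on F#4, A4, C5, moving up a 3rd each time.
F#4 to A4 spans +3 semitones.

3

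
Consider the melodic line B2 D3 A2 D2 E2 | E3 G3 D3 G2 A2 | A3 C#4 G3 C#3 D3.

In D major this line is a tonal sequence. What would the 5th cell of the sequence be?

Unit = 5 notes; the statements start on B2, E3, A3, moving up a 4th each time.
Extending up a 4th: D4 → G4.
So cell 5 is G4 B4 F#4 B3 C#4.

G4 B4 F#4 B3 C#4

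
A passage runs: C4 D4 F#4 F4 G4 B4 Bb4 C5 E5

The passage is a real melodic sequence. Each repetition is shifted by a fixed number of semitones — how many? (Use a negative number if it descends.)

With a 3-note motive the entries are C4, F4, Bb4, each up a 4th from the previous.
C4 to F4 spans +5 semitones.

5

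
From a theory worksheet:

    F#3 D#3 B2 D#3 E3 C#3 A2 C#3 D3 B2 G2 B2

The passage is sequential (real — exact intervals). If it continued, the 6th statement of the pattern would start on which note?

Ab2

Taking 4-note groups, the heads are F#3, E3, D3: the pattern moves down a 2nd.
Continuing: C3 → Bb2 → Ab2. Statement 6 starts on Ab2.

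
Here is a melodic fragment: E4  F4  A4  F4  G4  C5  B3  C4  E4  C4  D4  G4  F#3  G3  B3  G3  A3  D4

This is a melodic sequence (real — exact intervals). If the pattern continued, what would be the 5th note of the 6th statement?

The unit is 6 notes. Position-5 pitches of the 3 shown cells: G4, D4, A3.
Carrying that down a 4th forward: E3 → B2 → F#2.

F#2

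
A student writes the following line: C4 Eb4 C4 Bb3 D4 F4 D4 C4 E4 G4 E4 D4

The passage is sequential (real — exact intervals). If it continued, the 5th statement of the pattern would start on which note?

Taking 4-note groups, the heads are C4, D4, E4: the pattern moves up a 2nd.
Extending the heads up a 2nd: F#4 → G#4.

G#4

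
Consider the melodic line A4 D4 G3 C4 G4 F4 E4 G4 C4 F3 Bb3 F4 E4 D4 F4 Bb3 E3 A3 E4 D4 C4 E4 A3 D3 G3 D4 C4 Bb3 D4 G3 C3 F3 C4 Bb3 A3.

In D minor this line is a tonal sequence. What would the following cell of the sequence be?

C4 F3 Bb2 E3 Bb3 A3 G3

Taking 7-note groups, the heads are A4, G4, F4, E4, D4: the pattern moves down a 2nd.
So cell 6 is C4 F3 Bb2 E3 Bb3 A3 G3.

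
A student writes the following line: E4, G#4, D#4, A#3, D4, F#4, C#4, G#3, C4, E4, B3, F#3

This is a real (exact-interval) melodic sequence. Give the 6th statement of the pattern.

Gb3 Bb3 F3 C3

The 4-note cells begin on E4, D4, C4 — each down a 2nd from the last.
Carrying on: Bb3 → Ab3 → Gb3.
From Gb3 the exact shape gives Gb3 Bb3 F3 C3.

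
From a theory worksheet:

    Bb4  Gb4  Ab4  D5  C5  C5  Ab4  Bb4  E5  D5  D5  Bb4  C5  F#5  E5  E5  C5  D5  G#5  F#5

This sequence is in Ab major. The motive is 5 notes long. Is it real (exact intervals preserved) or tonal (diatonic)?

real

Each cell has the same semitone pattern (-4, 2, 6, -2) — intervals are preserved exactly.
And Gb4 lies outside Ab major, so the sequence is real rather than tonal.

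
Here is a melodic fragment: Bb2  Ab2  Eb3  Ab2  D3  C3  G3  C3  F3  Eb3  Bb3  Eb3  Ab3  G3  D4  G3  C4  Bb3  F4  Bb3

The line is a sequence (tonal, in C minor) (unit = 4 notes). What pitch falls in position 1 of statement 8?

With 4-note cells, note 1 of each statement runs Bb2, D3, F3, Ab3, C4.
Carrying that up a 3rd forward: Eb4 → G4 → Bb4.

Bb4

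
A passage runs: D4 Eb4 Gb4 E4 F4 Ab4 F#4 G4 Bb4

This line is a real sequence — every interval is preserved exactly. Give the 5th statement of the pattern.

Taking 3-note groups, the heads are D4, E4, F#4: the pattern moves up a 2nd.
Extending up a 2nd: G#4 → A#4.
Statement 5 starts on A#4 and keeps the same exact contour: A#4 B4 D5.

A#4 B4 D5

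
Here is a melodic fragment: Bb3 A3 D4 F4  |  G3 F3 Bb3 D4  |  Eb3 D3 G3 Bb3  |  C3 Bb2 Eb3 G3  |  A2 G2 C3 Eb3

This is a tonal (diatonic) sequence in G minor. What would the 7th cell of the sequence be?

D2 C2 F2 A2

With a 4-note motive the entries are Bb3, G3, Eb3, C3, A2, each down a 3rd from the previous.
Extending down a 3rd: F2 → D2.
So cell 7 is D2 C2 F2 A2.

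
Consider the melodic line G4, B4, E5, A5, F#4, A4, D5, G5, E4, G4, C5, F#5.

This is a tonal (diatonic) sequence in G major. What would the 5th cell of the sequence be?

The 4-note cells begin on G4, F#4, E4 — each down a 2nd from the last.
Extending down a 2nd: D4 → C4.
Statement 5 starts on C4 and keeps the same diatonic contour: C4 E4 A4 D5.

C4 E4 A4 D5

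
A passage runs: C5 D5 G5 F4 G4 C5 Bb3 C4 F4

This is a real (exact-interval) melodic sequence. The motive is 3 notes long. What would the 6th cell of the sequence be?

With a 3-note motive the entries are C5, F4, Bb3, each down a 5th from the previous.
Extending down a 5th: Eb3 → Ab2 → Db2.
Statement 6 starts on Db2 and keeps the same exact contour: Db2 Eb2 Ab2.

Db2 Eb2 Ab2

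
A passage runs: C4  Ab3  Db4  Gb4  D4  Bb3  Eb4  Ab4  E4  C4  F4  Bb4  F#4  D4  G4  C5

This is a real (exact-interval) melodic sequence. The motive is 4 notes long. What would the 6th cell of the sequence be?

Taking 4-note groups, the heads are C4, D4, E4, F#4: the pattern moves up a 2nd.
Carrying on: G#4 → A#4.
Statement 6 starts on A#4 and keeps the same exact contour: A#4 F#4 B4 E5.

A#4 F#4 B4 E5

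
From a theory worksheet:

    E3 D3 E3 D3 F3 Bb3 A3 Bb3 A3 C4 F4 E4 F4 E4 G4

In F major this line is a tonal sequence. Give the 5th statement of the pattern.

The 5-note cells begin on E3, Bb3, F4 — each up a 5th from the last.
Continuing the starts: C5 → G5.
Statement 5 starts on G5 and keeps the same diatonic contour: G5 F5 G5 F5 A5.

G5 F5 G5 F5 A5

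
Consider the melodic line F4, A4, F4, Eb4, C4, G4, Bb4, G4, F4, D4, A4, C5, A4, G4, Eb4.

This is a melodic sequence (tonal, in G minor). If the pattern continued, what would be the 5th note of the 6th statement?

Grouping in 5s, the 5th note of each cell is C4, D4, Eb4.
Carrying that up a 2nd forward: F4 → G4 → A4.

A4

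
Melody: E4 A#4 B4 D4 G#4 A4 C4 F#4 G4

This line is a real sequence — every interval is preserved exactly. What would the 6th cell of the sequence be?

The 3-note cells begin on E4, D4, C4 — each down a 2nd from the last.
Continuing the starts: Bb3 → Ab3 → Gb3.
From Gb3 the exact shape gives Gb3 C4 Db4.

Gb3 C4 Db4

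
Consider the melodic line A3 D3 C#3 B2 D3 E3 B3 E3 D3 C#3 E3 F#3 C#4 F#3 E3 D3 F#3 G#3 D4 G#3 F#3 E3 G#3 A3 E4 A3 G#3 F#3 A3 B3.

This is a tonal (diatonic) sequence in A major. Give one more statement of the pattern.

F#4 B3 A3 G#3 B3 C#4

Taking 6-note groups, the heads are A3, B3, C#4, D4, E4: the pattern moves up a 2nd.
From F#4 the diatonic shape gives F#4 B3 A3 G#3 B3 C#4.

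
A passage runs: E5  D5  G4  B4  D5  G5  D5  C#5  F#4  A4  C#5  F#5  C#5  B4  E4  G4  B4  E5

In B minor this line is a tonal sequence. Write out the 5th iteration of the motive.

A4 G4 C#4 E4 G4 C#5

Unit = 6 notes; the statements start on E5, D5, C#5, moving down a 2nd each time.
Carrying on: B4 → A4.
From A4 the diatonic shape gives A4 G4 C#4 E4 G4 C#5.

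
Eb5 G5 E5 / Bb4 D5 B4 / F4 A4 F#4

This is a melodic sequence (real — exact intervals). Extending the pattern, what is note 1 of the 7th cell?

A2

The unit is 3 notes. Position-1 pitches of the 3 shown cells: Eb5, Bb4, F4.
Extending down a 4th: C4 → G3 → D3 → A2.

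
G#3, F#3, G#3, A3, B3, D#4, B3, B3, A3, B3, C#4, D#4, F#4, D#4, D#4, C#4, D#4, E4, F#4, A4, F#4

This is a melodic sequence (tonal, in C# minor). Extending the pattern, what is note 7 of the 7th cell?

G#5

The unit is 7 notes. Position-7 pitches of the 3 shown cells: B3, D#4, F#4.
Carrying that up a 3rd forward: A4 → C#5 → E5 → G#5.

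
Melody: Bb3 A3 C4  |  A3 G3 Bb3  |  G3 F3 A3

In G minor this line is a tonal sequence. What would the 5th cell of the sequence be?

Unit = 3 notes; the statements start on Bb3, A3, G3, moving down a 2nd each time.
Extending down a 2nd: F3 → Eb3.
So cell 5 is Eb3 D3 F3.

Eb3 D3 F3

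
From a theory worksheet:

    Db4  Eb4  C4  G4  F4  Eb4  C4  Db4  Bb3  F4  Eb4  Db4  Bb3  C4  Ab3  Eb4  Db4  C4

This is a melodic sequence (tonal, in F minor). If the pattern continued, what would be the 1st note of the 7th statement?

Grouping in 6s, the 1st note of each cell is Db4, C4, Bb3.
Each moves down a 2nd. Continuing: Ab3 → G3 → F3 → Eb3.

Eb3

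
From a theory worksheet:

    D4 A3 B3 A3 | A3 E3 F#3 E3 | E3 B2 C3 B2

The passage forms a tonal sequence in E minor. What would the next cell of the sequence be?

Taking 4-note groups, the heads are D4, A3, E3: the pattern moves down a 4th.
From B2 the diatonic shape gives B2 F#2 G2 F#2.

B2 F#2 G2 F#2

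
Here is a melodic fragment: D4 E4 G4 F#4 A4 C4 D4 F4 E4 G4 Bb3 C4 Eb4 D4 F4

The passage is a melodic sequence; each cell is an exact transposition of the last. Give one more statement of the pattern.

Ab3 Bb3 Db4 C4 Eb4

Taking 5-note groups, the heads are D4, C4, Bb3: the pattern moves down a 2nd.
From Ab3 the exact shape gives Ab3 Bb3 Db4 C4 Eb4.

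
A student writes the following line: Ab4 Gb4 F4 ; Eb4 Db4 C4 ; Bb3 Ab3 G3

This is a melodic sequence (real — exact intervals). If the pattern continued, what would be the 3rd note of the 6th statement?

The unit is 3 notes. Position-3 pitches of the 3 shown cells: F4, C4, G3.
Extending down a 4th: D3 → A2 → E2.

E2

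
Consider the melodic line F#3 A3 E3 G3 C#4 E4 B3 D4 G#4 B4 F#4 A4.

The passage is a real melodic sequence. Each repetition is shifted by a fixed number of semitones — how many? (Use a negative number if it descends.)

Unit = 4 notes; the statements start on F#3, C#4, G#4, moving up a 5th each time.
Counting half-steps from F#3 to C#4: 7.

7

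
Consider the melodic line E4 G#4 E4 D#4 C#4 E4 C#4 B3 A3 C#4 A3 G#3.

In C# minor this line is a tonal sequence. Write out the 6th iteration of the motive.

With a 4-note motive the entries are E4, C#4, A3, each down a 3rd from the previous.
Carrying on: F#3 → D#3 → B2.
Statement 6 starts on B2 and keeps the same diatonic contour: B2 D#3 B2 A2.

B2 D#3 B2 A2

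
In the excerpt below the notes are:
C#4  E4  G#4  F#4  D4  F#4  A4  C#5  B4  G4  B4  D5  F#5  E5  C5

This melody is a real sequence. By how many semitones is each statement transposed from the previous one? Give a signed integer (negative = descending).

5

The 5-note cells begin on C#4, F#4, B4 — each up a 4th from the last.
C#4→F#4 is 66 − 61 = 5 semitones.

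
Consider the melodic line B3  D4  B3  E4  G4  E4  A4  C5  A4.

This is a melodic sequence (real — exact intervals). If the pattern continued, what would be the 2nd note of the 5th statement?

Bb5

The unit is 3 notes. Position-2 pitches of the 3 shown cells: D4, G4, C5.
Extending up a 4th: F5 → Bb5.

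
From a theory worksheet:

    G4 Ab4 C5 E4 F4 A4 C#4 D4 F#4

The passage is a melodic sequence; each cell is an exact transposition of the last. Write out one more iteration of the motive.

A#3 B3 D#4

With a 3-note motive the entries are G4, E4, C#4, each down a 3rd from the previous.
Statement 4 starts on A#3 and keeps the same exact contour: A#3 B3 D#4.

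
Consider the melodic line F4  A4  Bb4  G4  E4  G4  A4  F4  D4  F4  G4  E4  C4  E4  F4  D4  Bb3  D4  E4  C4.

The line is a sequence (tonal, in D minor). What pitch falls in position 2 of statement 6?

C4

With 4-note cells, note 2 of each statement runs A4, G4, F4, E4, D4.
Each moves down a 2nd; the next is C4.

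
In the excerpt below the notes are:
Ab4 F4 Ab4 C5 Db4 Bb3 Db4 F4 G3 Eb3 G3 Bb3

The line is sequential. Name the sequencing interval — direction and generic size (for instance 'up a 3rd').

down a 5th

With a 4-note motive the entries are Ab4, Db4, G3, each down a 5th from the previous.
Ab4 to Db4 is down a 5th.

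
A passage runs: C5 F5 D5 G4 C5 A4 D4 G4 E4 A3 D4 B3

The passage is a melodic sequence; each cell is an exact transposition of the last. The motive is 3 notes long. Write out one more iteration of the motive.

E3 A3 F#3

With a 3-note motive the entries are C5, G4, D4, A3, each down a 4th from the previous.
Statement 5 starts on E3 and keeps the same exact contour: E3 A3 F#3.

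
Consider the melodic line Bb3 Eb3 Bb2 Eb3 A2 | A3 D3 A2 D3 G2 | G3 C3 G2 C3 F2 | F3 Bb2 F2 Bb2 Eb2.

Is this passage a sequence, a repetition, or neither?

sequence

Each 5-note cell is the previous one transposed down a 2nd.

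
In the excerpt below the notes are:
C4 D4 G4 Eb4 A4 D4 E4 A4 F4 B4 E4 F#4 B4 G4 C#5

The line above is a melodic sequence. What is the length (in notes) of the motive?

5

Try groups of 5 (3 cells in 15 notes):
C4 D4 G4 Eb4 A4 | D4 E4 A4 F4 B4 | E4 F#4 B4 G4 C#5
Each cell is the previous one up a 2nd — so the unit is 5 notes.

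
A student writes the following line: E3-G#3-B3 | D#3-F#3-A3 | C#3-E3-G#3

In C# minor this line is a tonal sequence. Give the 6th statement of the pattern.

G#2 B2 D#3

The 3-note cells begin on E3, D#3, C#3 — each down a 2nd from the last.
Carrying on: B2 → A2 → G#2.
From G#2 the diatonic shape gives G#2 B2 D#3.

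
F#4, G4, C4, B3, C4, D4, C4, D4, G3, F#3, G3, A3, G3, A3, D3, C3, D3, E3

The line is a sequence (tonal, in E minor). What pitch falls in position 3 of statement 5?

E2

The unit is 6 notes. Position-3 pitches of the 3 shown cells: C4, G3, D3.
Each moves down a 4th. Continuing: A2 → E2.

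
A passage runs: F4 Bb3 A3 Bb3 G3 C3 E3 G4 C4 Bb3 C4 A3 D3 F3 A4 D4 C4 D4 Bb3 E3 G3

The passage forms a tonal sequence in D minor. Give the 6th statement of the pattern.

Taking 7-note groups, the heads are F4, G4, A4: the pattern moves up a 2nd.
Extending up a 2nd: Bb4 → C5 → D5.
So cell 6 is D5 G4 F4 G4 E4 A3 C4.

D5 G4 F4 G4 E4 A3 C4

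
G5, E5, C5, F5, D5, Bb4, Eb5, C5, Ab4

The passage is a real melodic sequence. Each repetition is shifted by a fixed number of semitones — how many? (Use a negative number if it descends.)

-2

With a 3-note motive the entries are G5, F5, Eb5, each down a 2nd from the previous.
G5 to F5 spans -2 semitones.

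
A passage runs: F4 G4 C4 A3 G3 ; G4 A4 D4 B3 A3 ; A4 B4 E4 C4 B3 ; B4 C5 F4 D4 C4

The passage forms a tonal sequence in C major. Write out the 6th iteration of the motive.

The 5-note cells begin on F4, G4, A4, B4 — each up a 2nd from the last.
Carrying on: C5 → D5.
From D5 the diatonic shape gives D5 E5 A4 F4 E4.

D5 E5 A4 F4 E4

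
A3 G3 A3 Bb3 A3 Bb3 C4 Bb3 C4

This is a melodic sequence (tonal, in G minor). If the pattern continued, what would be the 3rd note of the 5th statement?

Eb4

The unit is 3 notes. Position-3 pitches of the 3 shown cells: A3, Bb3, C4.
Extending up a 2nd: D4 → Eb4.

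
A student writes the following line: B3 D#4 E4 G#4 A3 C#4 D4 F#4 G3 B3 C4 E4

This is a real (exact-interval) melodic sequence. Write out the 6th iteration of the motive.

With a 4-note motive the entries are B3, A3, G3, each down a 2nd from the previous.
Carrying on: F3 → Eb3 → Db3.
From Db3 the exact shape gives Db3 F3 Gb3 Bb3.

Db3 F3 Gb3 Bb3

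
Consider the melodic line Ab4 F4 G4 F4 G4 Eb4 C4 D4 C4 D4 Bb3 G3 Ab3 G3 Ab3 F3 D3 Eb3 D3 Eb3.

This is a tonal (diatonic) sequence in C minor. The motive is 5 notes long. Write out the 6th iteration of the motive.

With a 5-note motive the entries are Ab4, Eb4, Bb3, F3, each down a 4th from the previous.
Carrying on: C3 → G2.
Statement 6 starts on G2 and keeps the same diatonic contour: G2 Eb2 F2 Eb2 F2.

G2 Eb2 F2 Eb2 F2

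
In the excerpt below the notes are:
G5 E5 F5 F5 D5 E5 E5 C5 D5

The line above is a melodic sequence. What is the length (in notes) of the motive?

Try groups of 3 (3 cells in 9 notes):
G5 E5 F5 | F5 D5 E5 | E5 C5 D5
Every group is a transposition down a 2nd of the one before; no shorter unit works.

3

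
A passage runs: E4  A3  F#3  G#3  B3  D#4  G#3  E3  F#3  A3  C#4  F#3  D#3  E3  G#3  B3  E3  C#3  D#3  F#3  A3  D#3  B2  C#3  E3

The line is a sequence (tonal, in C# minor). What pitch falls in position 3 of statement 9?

E2

With 5-note cells, note 3 of each statement runs F#3, E3, D#3, C#3, B2.
Each moves down a 2nd. Continuing: A2 → G#2 → F#2 → E2.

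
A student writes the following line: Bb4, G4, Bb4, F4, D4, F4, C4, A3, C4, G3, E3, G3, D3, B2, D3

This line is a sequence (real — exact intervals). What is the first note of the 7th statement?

E2

The 3-note cells begin on Bb4, F4, C4, G3, D3 — each down a 4th from the last.
Extending the heads down a 4th: A2 → E2.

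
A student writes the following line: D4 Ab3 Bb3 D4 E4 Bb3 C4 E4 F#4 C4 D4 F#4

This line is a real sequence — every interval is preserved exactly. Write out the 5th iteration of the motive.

Taking 4-note groups, the heads are D4, E4, F#4: the pattern moves up a 2nd.
Continuing the starts: G#4 → A#4.
So cell 5 is A#4 E4 F#4 A#4.

A#4 E4 F#4 A#4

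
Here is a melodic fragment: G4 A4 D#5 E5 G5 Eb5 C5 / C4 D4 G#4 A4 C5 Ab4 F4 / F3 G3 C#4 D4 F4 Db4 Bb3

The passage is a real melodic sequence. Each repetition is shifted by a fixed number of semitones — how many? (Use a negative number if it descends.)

With a 7-note motive the entries are G4, C4, F3, each down a 5th from the previous.
G4 to C4 spans -7 semitones.

-7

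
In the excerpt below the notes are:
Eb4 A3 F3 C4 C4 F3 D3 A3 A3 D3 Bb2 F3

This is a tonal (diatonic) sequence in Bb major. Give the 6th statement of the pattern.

Bb2 Eb2 C2 G2

The 4-note cells begin on Eb4, C4, A3 — each down a 3rd from the last.
Extending down a 3rd: F3 → D3 → Bb2.
So cell 6 is Bb2 Eb2 C2 G2.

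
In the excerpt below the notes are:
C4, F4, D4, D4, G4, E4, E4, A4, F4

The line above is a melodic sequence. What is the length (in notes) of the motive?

3

Try groups of 3 (3 cells in 9 notes):
C4 F4 D4 | D4 G4 E4 | E4 A4 F4
Every group is a transposition up a 2nd of the one before; no shorter unit works.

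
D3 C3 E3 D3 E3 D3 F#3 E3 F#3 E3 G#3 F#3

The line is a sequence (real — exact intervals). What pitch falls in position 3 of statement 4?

The unit is 4 notes. Position-3 pitches of the 3 shown cells: E3, F#3, G#3.
Each moves up a 2nd; the next is A#3.

A#3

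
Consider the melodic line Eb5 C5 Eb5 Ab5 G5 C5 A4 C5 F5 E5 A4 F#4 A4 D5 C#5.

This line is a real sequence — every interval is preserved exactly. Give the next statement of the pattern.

F#4 D#4 F#4 B4 A#4

The 5-note cells begin on Eb5, C5, A4 — each down a 3rd from the last.
So cell 4 is F#4 D#4 F#4 B4 A#4.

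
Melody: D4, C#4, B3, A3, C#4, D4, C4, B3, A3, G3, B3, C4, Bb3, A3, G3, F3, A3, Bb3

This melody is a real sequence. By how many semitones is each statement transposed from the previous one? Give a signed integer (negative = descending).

With a 6-note motive the entries are D4, C4, Bb3, each down a 2nd from the previous.
Counting half-steps from D4 to C4: -2.

-2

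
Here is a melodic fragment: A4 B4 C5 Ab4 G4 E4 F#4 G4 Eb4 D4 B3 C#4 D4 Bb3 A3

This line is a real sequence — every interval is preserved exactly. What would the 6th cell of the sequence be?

G#2 A#2 B2 G2 F#2

The 5-note cells begin on A4, E4, B3 — each down a 4th from the last.
Carrying on: F#3 → C#3 → G#2.
From G#2 the exact shape gives G#2 A#2 B2 G2 F#2.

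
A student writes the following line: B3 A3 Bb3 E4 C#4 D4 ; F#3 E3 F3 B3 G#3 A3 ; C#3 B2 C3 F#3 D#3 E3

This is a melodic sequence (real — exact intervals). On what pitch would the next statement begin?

Taking 6-note groups, the heads are B3, F#3, C#3: the pattern moves down a 4th.
The next head, down a 4th from C#3, is G#2.

G#2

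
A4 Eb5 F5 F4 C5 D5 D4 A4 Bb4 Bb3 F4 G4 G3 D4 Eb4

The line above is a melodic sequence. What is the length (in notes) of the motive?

15 notes total. Splitting into 5 groups of 3:
A4 Eb5 F5 | F4 C5 D5 | D4 A4 Bb4 | Bb3 F4 G4 | G3 D4 Eb4
That's a consistent down a 3rd shift per cell, and no other grouping gives one.

3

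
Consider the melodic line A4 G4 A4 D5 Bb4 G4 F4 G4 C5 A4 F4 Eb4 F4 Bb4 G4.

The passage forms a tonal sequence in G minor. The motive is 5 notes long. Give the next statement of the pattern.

Eb4 D4 Eb4 A4 F4

With a 5-note motive the entries are A4, G4, F4, each down a 2nd from the previous.
So cell 4 is Eb4 D4 Eb4 A4 F4.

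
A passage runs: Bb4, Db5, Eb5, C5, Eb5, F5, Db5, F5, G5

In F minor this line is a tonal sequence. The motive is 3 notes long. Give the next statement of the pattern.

Eb5 G5 Ab5

Taking 3-note groups, the heads are Bb4, C5, Db5: the pattern moves up a 2nd.
Statement 4 starts on Eb5 and keeps the same diatonic contour: Eb5 G5 Ab5.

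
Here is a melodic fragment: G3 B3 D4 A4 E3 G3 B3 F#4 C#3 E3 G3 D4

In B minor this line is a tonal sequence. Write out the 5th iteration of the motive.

Taking 4-note groups, the heads are G3, E3, C#3: the pattern moves down a 3rd.
Continuing the starts: A2 → F#2.
So cell 5 is F#2 A2 C#3 G3.

F#2 A2 C#3 G3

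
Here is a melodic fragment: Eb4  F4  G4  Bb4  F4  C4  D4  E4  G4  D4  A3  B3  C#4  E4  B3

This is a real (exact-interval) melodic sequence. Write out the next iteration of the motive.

F#3 G#3 A#3 C#4 G#3

With a 5-note motive the entries are Eb4, C4, A3, each down a 3rd from the previous.
So cell 4 is F#3 G#3 A#3 C#4 G#3.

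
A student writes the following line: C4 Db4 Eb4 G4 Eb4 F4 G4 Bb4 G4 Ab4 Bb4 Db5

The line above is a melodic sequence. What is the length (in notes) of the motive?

12 notes total. Splitting into 3 groups of 4:
C4 Db4 Eb4 G4 | Eb4 F4 G4 Bb4 | G4 Ab4 Bb4 Db5
Every group is a transposition up a 3rd of the one before; no shorter unit works.

4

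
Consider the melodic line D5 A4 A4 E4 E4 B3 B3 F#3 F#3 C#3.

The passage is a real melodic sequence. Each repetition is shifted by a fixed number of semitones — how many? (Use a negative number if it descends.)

-5

With a 2-note motive the entries are D5, A4, E4, B3, F#3, each down a 4th from the previous.
Counting half-steps from D5 to A4: -5.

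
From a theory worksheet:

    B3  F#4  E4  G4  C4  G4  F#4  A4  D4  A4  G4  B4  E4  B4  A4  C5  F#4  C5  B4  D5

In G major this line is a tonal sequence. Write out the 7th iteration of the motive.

A4 E5 D5 F#5

The 4-note cells begin on B3, C4, D4, E4, F#4 — each up a 2nd from the last.
Extending up a 2nd: G4 → A4.
From A4 the diatonic shape gives A4 E5 D5 F#5.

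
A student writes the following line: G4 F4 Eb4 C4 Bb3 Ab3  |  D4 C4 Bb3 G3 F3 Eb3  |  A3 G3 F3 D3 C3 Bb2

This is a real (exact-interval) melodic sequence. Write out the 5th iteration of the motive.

Taking 6-note groups, the heads are G4, D4, A3: the pattern moves down a 4th.
Extending down a 4th: E3 → B2.
So cell 5 is B2 A2 G2 E2 D2 C2.

B2 A2 G2 E2 D2 C2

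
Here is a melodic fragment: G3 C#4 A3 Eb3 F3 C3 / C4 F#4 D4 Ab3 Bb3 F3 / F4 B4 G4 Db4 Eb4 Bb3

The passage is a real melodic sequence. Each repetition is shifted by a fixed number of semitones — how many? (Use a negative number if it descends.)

The 6-note cells begin on G3, C4, F4 — each up a 4th from the last.
Counting half-steps from G3 to C4: 5.

5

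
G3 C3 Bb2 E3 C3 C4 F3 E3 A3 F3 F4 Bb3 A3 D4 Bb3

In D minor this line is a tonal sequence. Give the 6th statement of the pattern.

A5 D5 C5 F5 D5

Unit = 5 notes; the statements start on G3, C4, F4, moving up a 4th each time.
Carrying on: Bb4 → E5 → A5.
From A5 the diatonic shape gives A5 D5 C5 F5 D5.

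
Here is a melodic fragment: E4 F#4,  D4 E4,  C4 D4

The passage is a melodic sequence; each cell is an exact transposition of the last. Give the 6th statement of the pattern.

Gb3 Ab3

The 2-note cells begin on E4, D4, C4 — each down a 2nd from the last.
Continuing the starts: Bb3 → Ab3 → Gb3.
Statement 6 starts on Gb3 and keeps the same exact contour: Gb3 Ab3.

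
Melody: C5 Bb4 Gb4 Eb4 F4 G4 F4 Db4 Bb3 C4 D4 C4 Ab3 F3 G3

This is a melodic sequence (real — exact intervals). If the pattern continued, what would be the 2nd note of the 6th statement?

A2

The unit is 5 notes. Position-2 pitches of the 3 shown cells: Bb4, F4, C4.
Carrying that down a 4th forward: G3 → D3 → A2.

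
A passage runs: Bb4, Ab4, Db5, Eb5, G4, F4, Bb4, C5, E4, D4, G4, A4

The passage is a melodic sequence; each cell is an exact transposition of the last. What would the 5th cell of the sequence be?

The 4-note cells begin on Bb4, G4, E4 — each down a 3rd from the last.
Extending down a 3rd: C#4 → A#3.
Statement 5 starts on A#3 and keeps the same exact contour: A#3 G#3 C#4 D#4.

A#3 G#3 C#4 D#4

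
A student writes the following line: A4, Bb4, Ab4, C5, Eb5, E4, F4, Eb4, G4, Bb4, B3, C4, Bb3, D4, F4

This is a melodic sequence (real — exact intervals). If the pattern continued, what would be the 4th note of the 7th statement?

F#2

With 5-note cells, note 4 of each statement runs C5, G4, D4.
Carrying that down a 4th forward: A3 → E3 → B2 → F#2.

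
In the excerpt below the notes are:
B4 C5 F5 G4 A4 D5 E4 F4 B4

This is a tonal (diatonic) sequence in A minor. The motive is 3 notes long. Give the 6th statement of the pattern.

With a 3-note motive the entries are B4, G4, E4, each down a 3rd from the previous.
Continuing the starts: C4 → A3 → F3.
So cell 6 is F3 G3 C4.

F3 G3 C4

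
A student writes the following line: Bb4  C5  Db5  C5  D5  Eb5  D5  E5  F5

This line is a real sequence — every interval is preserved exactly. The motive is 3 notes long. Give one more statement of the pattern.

E5 F#5 G5

Taking 3-note groups, the heads are Bb4, C5, D5: the pattern moves up a 2nd.
From E5 the exact shape gives E5 F#5 G5.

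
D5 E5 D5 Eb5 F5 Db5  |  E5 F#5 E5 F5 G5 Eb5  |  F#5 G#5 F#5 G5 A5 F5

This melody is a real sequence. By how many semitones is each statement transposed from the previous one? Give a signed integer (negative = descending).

2

With a 6-note motive the entries are D5, E5, F#5, each up a 2nd from the previous.
D5→E5 is 76 − 74 = 2 semitones.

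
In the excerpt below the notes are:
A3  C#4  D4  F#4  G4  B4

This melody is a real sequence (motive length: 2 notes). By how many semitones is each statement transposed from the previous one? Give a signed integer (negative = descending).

5

With a 2-note motive the entries are A3, D4, G4, each up a 4th from the previous.
A3 to D4 spans +5 semitones.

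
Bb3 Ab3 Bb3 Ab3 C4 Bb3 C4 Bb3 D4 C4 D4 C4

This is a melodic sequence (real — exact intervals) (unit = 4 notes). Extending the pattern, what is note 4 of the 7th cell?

G#4

With 4-note cells, note 4 of each statement runs Ab3, Bb3, C4.
Carrying that up a 2nd forward: D4 → E4 → F#4 → G#4.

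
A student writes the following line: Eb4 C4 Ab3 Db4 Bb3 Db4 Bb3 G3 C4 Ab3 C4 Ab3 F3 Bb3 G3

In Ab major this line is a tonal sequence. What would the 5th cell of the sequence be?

Ab3 F3 Db3 G3 Eb3

Unit = 5 notes; the statements start on Eb4, Db4, C4, moving down a 2nd each time.
Extending down a 2nd: Bb3 → Ab3.
Statement 5 starts on Ab3 and keeps the same diatonic contour: Ab3 F3 Db3 G3 Eb3.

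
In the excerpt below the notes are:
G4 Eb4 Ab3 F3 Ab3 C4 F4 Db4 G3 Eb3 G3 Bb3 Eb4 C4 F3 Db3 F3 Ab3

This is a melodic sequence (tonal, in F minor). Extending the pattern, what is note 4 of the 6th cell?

Ab2

The unit is 6 notes. Position-4 pitches of the 3 shown cells: F3, Eb3, Db3.
Each moves down a 2nd. Continuing: C3 → Bb2 → Ab2.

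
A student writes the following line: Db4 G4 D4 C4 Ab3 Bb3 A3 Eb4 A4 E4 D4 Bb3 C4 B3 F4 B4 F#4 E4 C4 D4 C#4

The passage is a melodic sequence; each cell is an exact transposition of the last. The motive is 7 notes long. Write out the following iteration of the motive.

Unit = 7 notes; the statements start on Db4, Eb4, F4, moving up a 2nd each time.
So cell 4 is G4 C#5 G#4 F#4 D4 E4 D#4.

G4 C#5 G#4 F#4 D4 E4 D#4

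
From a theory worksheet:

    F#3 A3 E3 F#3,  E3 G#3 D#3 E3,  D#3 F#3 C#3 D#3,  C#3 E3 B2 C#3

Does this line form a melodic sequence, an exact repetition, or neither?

Each 4-note cell is the previous one transposed down a 2nd.

sequence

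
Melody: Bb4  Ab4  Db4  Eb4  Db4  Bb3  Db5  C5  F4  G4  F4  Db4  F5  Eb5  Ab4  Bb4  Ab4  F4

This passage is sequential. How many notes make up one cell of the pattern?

There are 18 notes; a 6-note unit gives 3 cells:
Bb4 Ab4 Db4 Eb4 Db4 Bb3 | Db5 C5 F4 G4 F4 Db4 | F5 Eb5 Ab4 Bb4 Ab4 F4
Each cell is the previous one up a 3rd — so the unit is 6 notes.

6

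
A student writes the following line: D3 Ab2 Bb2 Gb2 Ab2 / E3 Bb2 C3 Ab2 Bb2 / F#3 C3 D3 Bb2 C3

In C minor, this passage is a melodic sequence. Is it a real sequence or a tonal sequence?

real

Each cell has the same semitone pattern (-6, 2, -4, 2) — intervals are preserved exactly.
And Gb2 lies outside C minor, so the sequence is real rather than tonal.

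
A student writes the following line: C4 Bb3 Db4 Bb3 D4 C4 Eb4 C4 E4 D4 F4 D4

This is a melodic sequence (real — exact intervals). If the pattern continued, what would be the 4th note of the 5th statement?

F#4

The unit is 4 notes. Position-4 pitches of the 3 shown cells: Bb3, C4, D4.
Each moves up a 2nd. Continuing: E4 → F#4.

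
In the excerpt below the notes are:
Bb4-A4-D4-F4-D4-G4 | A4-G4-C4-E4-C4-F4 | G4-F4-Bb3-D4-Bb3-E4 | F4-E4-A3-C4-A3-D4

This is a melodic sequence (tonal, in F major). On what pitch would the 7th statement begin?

Unit = 6 notes; the statements start on Bb4, A4, G4, F4, moving down a 2nd each time.
Extending the heads down a 2nd: E4 → D4 → C4.

C4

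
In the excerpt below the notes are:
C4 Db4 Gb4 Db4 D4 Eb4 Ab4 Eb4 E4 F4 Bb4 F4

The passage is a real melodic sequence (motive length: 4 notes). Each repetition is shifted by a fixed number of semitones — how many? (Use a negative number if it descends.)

With a 4-note motive the entries are C4, D4, E4, each up a 2nd from the previous.
C4 to D4 spans +2 semitones.

2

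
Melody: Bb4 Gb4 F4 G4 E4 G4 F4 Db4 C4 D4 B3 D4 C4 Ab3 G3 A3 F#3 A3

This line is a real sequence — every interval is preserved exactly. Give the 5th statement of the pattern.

The 6-note cells begin on Bb4, F4, C4 — each down a 4th from the last.
Extending down a 4th: G3 → D3.
From D3 the exact shape gives D3 Bb2 A2 B2 G#2 B2.

D3 Bb2 A2 B2 G#2 B2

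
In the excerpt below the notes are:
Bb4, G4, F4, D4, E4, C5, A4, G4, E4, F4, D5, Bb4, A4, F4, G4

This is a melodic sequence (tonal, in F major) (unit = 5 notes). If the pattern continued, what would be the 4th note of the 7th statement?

C5

The unit is 5 notes. Position-4 pitches of the 3 shown cells: D4, E4, F4.
Carrying that up a 2nd forward: G4 → A4 → Bb4 → C5.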